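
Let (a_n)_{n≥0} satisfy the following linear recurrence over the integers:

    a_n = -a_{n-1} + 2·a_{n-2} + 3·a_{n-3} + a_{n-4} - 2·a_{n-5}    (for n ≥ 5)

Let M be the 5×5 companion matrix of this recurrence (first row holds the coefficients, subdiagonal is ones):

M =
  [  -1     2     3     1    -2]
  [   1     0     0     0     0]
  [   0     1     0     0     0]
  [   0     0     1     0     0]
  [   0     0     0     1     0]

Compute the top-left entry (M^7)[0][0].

-13

(M^7)[0][0] is the top entry after applying M 7 times to the unit state (1, 0, 0, 0, 0). Equivalently it is h_{11} for the auxiliary sequence (h_n) obeying the same recurrence with h_4 = 1 and h_i = 0 for 0 ≤ i < 4:
h_5 = -1·1 + 2·0 + 3·0 + 1·0 + -2·0 = -1
h_6 = -1·-1 + 2·1 + 3·0 + 1·0 + -2·0 = 3
h_7 = -1·3 + 2·-1 + 3·1 + 1·0 + -2·0 = -2
h_8 = -1·-2 + 2·3 + 3·-1 + 1·1 + -2·0 = 6
h_9 = -1·6 + 2·-2 + 3·3 + 1·-1 + -2·1 = -4
h_10 = -1·-4 + 2·6 + 3·-2 + 1·3 + -2·-1 = 15
h_11 = -1·15 + 2·-4 + 3·6 + 1·-2 + -2·3 = -13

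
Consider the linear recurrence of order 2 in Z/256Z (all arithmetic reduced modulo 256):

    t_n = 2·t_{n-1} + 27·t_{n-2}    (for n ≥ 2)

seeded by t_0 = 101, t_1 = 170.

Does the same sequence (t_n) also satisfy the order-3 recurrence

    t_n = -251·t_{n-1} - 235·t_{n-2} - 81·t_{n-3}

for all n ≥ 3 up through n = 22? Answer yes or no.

Terms t_0..t_22: 101, 170, 251, 228, 65, 142, 247, 232, 221, 50, 179, 172, 57, 150, 47, 48, 85, 186, 107, 116, 49, 158, 103
n=3: candidate gives 228, actual t_3 = 228 ✓
n=4: candidate gives 65, actual t_4 = 65 ✓
n=5: candidate gives 142, actual t_5 = 142 ✓
n=6: candidate gives 247, actual t_6 = 247 ✓
n=7: candidate gives 232, actual t_7 = 232 ✓
n=8: candidate gives 221, actual t_8 = 221 ✓
n=9: candidate gives 50, actual t_9 = 50 ✓
n=10: candidate gives 179, actual t_10 = 179 ✓
n=11: candidate gives 172, actual t_11 = 172 ✓
n=12: candidate gives 57, actual t_12 = 57 ✓
n=13: candidate gives 150, actual t_13 = 150 ✓
n=14: candidate gives 47, actual t_14 = 47 ✓
n=15: candidate gives 48, actual t_15 = 48 ✓
n=16: candidate gives 85, actual t_16 = 85 ✓
n=17: candidate gives 186, actual t_17 = 186 ✓
n=18: candidate gives 107, actual t_18 = 107 ✓
n=19: candidate gives 116, actual t_19 = 116 ✓
n=20: candidate gives 49, actual t_20 = 49 ✓
n=21: candidate gives 158, actual t_21 = 158 ✓
n=22: candidate gives 103, actual t_22 = 103 ✓

yes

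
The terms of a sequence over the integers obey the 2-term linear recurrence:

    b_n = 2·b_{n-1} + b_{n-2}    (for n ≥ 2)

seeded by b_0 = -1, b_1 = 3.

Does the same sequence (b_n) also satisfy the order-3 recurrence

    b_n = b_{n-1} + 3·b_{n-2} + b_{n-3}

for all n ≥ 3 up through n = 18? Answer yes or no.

Terms b_0..b_18: -1, 3, 5, 13, 31, 75, 181, 437, 1055, 2547, 6149, 14845, 35839, 86523, 208885, 504293, 1217471, 2939235, 7095941
n=3: candidate gives 13, actual b_3 = 13 ✓
n=4: candidate gives 31, actual b_4 = 31 ✓
n=5: candidate gives 75, actual b_5 = 75 ✓
n=6: candidate gives 181, actual b_6 = 181 ✓
n=7: candidate gives 437, actual b_7 = 437 ✓
n=8: candidate gives 1055, actual b_8 = 1055 ✓
n=9: candidate gives 2547, actual b_9 = 2547 ✓
n=10: candidate gives 6149, actual b_10 = 6149 ✓
n=11: candidate gives 14845, actual b_11 = 14845 ✓
n=12: candidate gives 35839, actual b_12 = 35839 ✓
n=13: candidate gives 86523, actual b_13 = 86523 ✓
n=14: candidate gives 208885, actual b_14 = 208885 ✓
n=15: candidate gives 504293, actual b_15 = 504293 ✓
n=16: candidate gives 1217471, actual b_16 = 1217471 ✓
n=17: candidate gives 2939235, actual b_17 = 2939235 ✓
n=18: candidate gives 7095941, actual b_18 = 7095941 ✓

yes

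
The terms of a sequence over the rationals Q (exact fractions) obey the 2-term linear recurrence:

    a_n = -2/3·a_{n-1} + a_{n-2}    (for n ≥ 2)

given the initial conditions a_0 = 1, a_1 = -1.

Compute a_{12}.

a_2 = -2/3·-1 + 1·1 = 5/3
a_3 = -2/3·5/3 + 1·-1 = -19/9
a_4 = -2/3·-19/9 + 1·5/3 = 83/27
a_5 = -2/3·83/27 + 1·-19/9 = -337/81
a_6 = -2/3·-337/81 + 1·83/27 = 1421/243
a_7 = -2/3·1421/243 + 1·-337/81 = -5875/729
a_8 = -2/3·-5875/729 + 1·1421/243 = 24539/2187
a_9 = -2/3·24539/2187 + 1·-5875/729 = -101953/6561
a_10 = -2/3·-101953/6561 + 1·24539/2187 = 424757/19683
a_11 = -2/3·424757/19683 + 1·-101953/6561 = -1767091/59049
a_12 = -2/3·-1767091/59049 + 1·424757/19683 = 7356995/177147

7356995/177147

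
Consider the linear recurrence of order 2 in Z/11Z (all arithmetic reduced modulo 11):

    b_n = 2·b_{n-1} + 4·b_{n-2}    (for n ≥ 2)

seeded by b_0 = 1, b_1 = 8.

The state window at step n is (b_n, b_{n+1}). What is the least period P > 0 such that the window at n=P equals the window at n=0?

n=0: window = (1, 8)
n=1: window = (8, 9)
n=2: window = (9, 6)
n=3: window = (6, 4)
n=4: window = (4, 10)
n=5: window = (10, 3)
n=6: window = (3, 2)
n=7: window = (2, 5)
n=8: window = (5, 7)
n=9: window = (7, 1)
n=10: window = (1, 8)
window at n=10 equals window at n=0 → period = 10

10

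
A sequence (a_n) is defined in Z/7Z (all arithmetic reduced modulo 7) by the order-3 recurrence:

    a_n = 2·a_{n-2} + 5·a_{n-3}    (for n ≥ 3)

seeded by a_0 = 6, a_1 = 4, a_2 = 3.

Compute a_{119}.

a_3 = 0·3 + 2·4 + 5·6 = 3
a_4 = 0·3 + 2·3 + 5·4 = 5
a_5 = 0·5 + 2·3 + 5·3 = 0
a_6 = 0·0 + 2·5 + 5·3 = 4
a_7 = 0·4 + 2·0 + 5·5 = 4
a_8 = 0·4 + 2·4 + 5·0 = 1
a_9 = 0·1 + 2·4 + 5·4 = 0
a_10 = 0·0 + 2·1 + 5·4 = 1
a_11 = 0·1 + 2·0 + 5·1 = 5
a_12 = 0·5 + 2·1 + 5·0 = 2
a_13 = 0·2 + 2·5 + 5·1 = 1
a_14 = 0·1 + 2·2 + 5·5 = 1
a_15 = 0·1 + 2·1 + 5·2 = 5
a_16 = 0·5 + 2·1 + 5·1 = 0
a_17 = 0·0 + 2·5 + 5·1 = 1
a_18 = 0·1 + 2·0 + 5·5 = 4
a_19 = 0·4 + 2·1 + 5·0 = 2
a_20 = 0·2 + 2·4 + 5·1 = 6
a_21 = 0·6 + 2·2 + 5·4 = 3
a_22 = 0·3 + 2·6 + 5·2 = 1
a_23 = 0·1 + 2·3 + 5·6 = 1
a_24 = 0·1 + 2·1 + 5·3 = 3
a_25 = 0·3 + 2·1 + 5·1 = 0
a_26 = 0·0 + 2·3 + 5·1 = 4
a_27 = 0·4 + 2·0 + 5·3 = 1
a_28 = 0·1 + 2·4 + 5·0 = 1
a_29 = 0·1 + 2·1 + 5·4 = 1
a_30 = 0·1 + 2·1 + 5·1 = 0
a_31 = 0·0 + 2·1 + 5·1 = 0
a_32 = 0·0 + 2·0 + 5·1 = 5
a_33 = 0·5 + 2·0 + 5·0 = 0
a_34 = 0·0 + 2·5 + 5·0 = 3
a_35 = 0·3 + 2·0 + 5·5 = 4
a_36 = 0·4 + 2·3 + 5·0 = 6
a_37 = 0·6 + 2·4 + 5·3 = 2
a_38 = 0·2 + 2·6 + 5·4 = 4
a_39 = 0·4 + 2·2 + 5·6 = 6
a_40 = 0·6 + 2·4 + 5·2 = 4
a_41 = 0·4 + 2·6 + 5·4 = 4
a_42 = 0·4 + 2·4 + 5·6 = 3
a_43 = 0·3 + 2·4 + 5·4 = 0
a_44 = 0·0 + 2·3 + 5·4 = 5
a_45 = 0·5 + 2·0 + 5·3 = 1
a_46 = 0·1 + 2·5 + 5·0 = 3
a_47 = 0·3 + 2·1 + 5·5 = 6
a_48 = 0·6 + 2·3 + 5·1 = 4
a_49 = 0·4 + 2·6 + 5·3 = 6
a_50 = 0·6 + 2·4 + 5·6 = 3
a_51 = 0·3 + 2·6 + 5·4 = 4
a_52 = 0·4 + 2·3 + 5·6 = 1
a_53 = 0·1 + 2·4 + 5·3 = 2
a_54 = 0·2 + 2·1 + 5·4 = 1
a_55 = 0·1 + 2·2 + 5·1 = 2
a_56 = 0·2 + 2·1 + 5·2 = 5
a_57 = 0·5 + 2·2 + 5·1 = 2
a_58 = 0·2 + 2·5 + 5·2 = 6
a_59 = 0·6 + 2·2 + 5·5 = 1
a_60 = 0·1 + 2·6 + 5·2 = 1
a_61 = 0·1 + 2·1 + 5·6 = 4
a_62 = 0·4 + 2·1 + 5·1 = 0
a_63 = 0·0 + 2·4 + 5·1 = 6
a_64 = 0·6 + 2·0 + 5·4 = 6
a_65 = 0·6 + 2·6 + 5·0 = 5
a_66 = 0·5 + 2·6 + 5·6 = 0
a_67 = 0·0 + 2·5 + 5·6 = 5
a_68 = 0·5 + 2·0 + 5·5 = 4
a_69 = 0·4 + 2·5 + 5·0 = 3
a_70 = 0·3 + 2·4 + 5·5 = 5
a_71 = 0·5 + 2·3 + 5·4 = 5
a_72 = 0·5 + 2·5 + 5·3 = 4
a_73 = 0·4 + 2·5 + 5·5 = 0
a_74 = 0·0 + 2·4 + 5·5 = 5
a_75 = 0·5 + 2·0 + 5·4 = 6
a_76 = 0·6 + 2·5 + 5·0 = 3
a_77 = 0·3 + 2·6 + 5·5 = 2
a_78 = 0·2 + 2·3 + 5·6 = 1
a_79 = 0·1 + 2·2 + 5·3 = 5
a_80 = 0·5 + 2·1 + 5·2 = 5
a_81 = 0·5 + 2·5 + 5·1 = 1
a_82 = 0·1 + 2·5 + 5·5 = 0
a_83 = 0·0 + 2·1 + 5·5 = 6
a_84 = 0·6 + 2·0 + 5·1 = 5
a_85 = 0·5 + 2·6 + 5·0 = 5
a_86 = 0·5 + 2·5 + 5·6 = 5
a_87 = 0·5 + 2·5 + 5·5 = 0
a_88 = 0·0 + 2·5 + 5·5 = 0
a_89 = 0·0 + 2·0 + 5·5 = 4
a_90 = 0·4 + 2·0 + 5·0 = 0
a_91 = 0·0 + 2·4 + 5·0 = 1
a_92 = 0·1 + 2·0 + 5·4 = 6
a_93 = 0·6 + 2·1 + 5·0 = 2
a_94 = 0·2 + 2·6 + 5·1 = 3
a_95 = 0·3 + 2·2 + 5·6 = 6
a_96 = 0·6 + 2·3 + 5·2 = 2
a_97 = 0·2 + 2·6 + 5·3 = 6
a_98 = 0·6 + 2·2 + 5·6 = 6
a_99 = 0·6 + 2·6 + 5·2 = 1
a_100 = 0·1 + 2·6 + 5·6 = 0
a_101 = 0·0 + 2·1 + 5·6 = 4
a_102 = 0·4 + 2·0 + 5·1 = 5
a_103 = 0·5 + 2·4 + 5·0 = 1
a_104 = 0·1 + 2·5 + 5·4 = 2
a_105 = 0·2 + 2·1 + 5·5 = 6
a_106 = 0·6 + 2·2 + 5·1 = 2
a_107 = 0·2 + 2·6 + 5·2 = 1
a_108 = 0·1 + 2·2 + 5·6 = 6
a_109 = 0·6 + 2·1 + 5·2 = 5
a_110 = 0·5 + 2·6 + 5·1 = 3
a_111 = 0·3 + 2·5 + 5·6 = 5
a_112 = 0·5 + 2·3 + 5·5 = 3
a_113 = 0·3 + 2·5 + 5·3 = 4
a_114 = 0·4 + 2·3 + 5·5 = 3
a_115 = 0·3 + 2·4 + 5·3 = 2
a_116 = 0·2 + 2·3 + 5·4 = 5
a_117 = 0·5 + 2·2 + 5·3 = 5
a_118 = 0·5 + 2·5 + 5·2 = 6
a_119 = 0·6 + 2·5 + 5·5 = 0

0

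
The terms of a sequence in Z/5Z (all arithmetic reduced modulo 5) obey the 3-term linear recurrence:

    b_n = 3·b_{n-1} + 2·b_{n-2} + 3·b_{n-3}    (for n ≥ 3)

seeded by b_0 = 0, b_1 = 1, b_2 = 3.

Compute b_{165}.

2

b_3 = 3·3 + 2·1 + 3·0 = 1
b_4 = 3·1 + 2·3 + 3·1 = 2
b_5 = 3·2 + 2·1 + 3·3 = 2
b_6 = 3·2 + 2·2 + 3·1 = 3
b_7 = 3·3 + 2·2 + 3·2 = 4
b_8 = 3·4 + 2·3 + 3·2 = 4
b_9 = 3·4 + 2·4 + 3·3 = 4
b_10 = 3·4 + 2·4 + 3·4 = 2
b_11 = 3·2 + 2·4 + 3·4 = 1
b_12 = 3·1 + 2·2 + 3·4 = 4
b_13 = 3·4 + 2·1 + 3·2 = 0
b_14 = 3·0 + 2·4 + 3·1 = 1
b_15 = 3·1 + 2·0 + 3·4 = 0
b_16 = 3·0 + 2·1 + 3·0 = 2
b_17 = 3·2 + 2·0 + 3·1 = 4
b_18 = 3·4 + 2·2 + 3·0 = 1
b_19 = 3·1 + 2·4 + 3·2 = 2
b_20 = 3·2 + 2·1 + 3·4 = 0
b_21 = 3·0 + 2·2 + 3·1 = 2
b_22 = 3·2 + 2·0 + 3·2 = 2
b_23 = 3·2 + 2·2 + 3·0 = 0
b_24 = 3·0 + 2·2 + 3·2 = 0
b_25 = 3·0 + 2·0 + 3·2 = 1
b_26 = 3·1 + 2·0 + 3·0 = 3
(b_24, b_25, b_26) = (0, 1, 3) = (b_0, b_1, b_2), so the sequence has period 24.
165 ≡ 21 (mod 24), hence b_165 = b_21 = 2.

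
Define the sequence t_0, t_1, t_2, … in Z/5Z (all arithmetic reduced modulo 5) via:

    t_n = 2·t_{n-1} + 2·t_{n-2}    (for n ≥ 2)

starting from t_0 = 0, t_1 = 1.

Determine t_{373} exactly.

4

t_2 = 2·1 + 2·0 = 2
t_3 = 2·2 + 2·1 = 1
t_4 = 2·1 + 2·2 = 1
t_5 = 2·1 + 2·1 = 4
t_6 = 2·4 + 2·1 = 0
t_7 = 2·0 + 2·4 = 3
t_8 = 2·3 + 2·0 = 1
t_9 = 2·1 + 2·3 = 3
t_10 = 2·3 + 2·1 = 3
t_11 = 2·3 + 2·3 = 2
t_12 = 2·2 + 2·3 = 0
t_13 = 2·0 + 2·2 = 4
t_14 = 2·4 + 2·0 = 3
t_15 = 2·3 + 2·4 = 4
t_16 = 2·4 + 2·3 = 4
t_17 = 2·4 + 2·4 = 1
t_18 = 2·1 + 2·4 = 0
t_19 = 2·0 + 2·1 = 2
t_20 = 2·2 + 2·0 = 4
t_21 = 2·4 + 2·2 = 2
t_22 = 2·2 + 2·4 = 2
t_23 = 2·2 + 2·2 = 3
t_24 = 2·3 + 2·2 = 0
t_25 = 2·0 + 2·3 = 1
(t_24, t_25) = (0, 1) = (t_0, t_1), so the sequence has period 24.
373 ≡ 13 (mod 24), hence t_373 = t_13 = 4.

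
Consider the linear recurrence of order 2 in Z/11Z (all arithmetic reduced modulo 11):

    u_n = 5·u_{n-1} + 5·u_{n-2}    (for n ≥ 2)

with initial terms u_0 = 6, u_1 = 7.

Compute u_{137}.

u_2 = 5·7 + 5·6 = 10
u_3 = 5·10 + 5·7 = 8
u_4 = 5·8 + 5·10 = 2
u_5 = 5·2 + 5·8 = 6
u_6 = 5·6 + 5·2 = 7
(u_5, u_6) = (6, 7) = (u_0, u_1), so the sequence has period 5.
137 ≡ 2 (mod 5), hence u_137 = u_2 = 10.

10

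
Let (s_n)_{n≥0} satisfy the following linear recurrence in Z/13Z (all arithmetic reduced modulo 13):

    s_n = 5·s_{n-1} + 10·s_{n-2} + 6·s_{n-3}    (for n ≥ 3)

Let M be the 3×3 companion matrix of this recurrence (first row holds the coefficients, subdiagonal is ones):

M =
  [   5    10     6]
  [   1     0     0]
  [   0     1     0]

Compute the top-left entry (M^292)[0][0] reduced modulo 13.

(M^292)[0][0] is the top entry after applying M 292 times to the unit state (1, 0, 0). Equivalently it is h_{294} for the auxiliary sequence (h_n) obeying the same recurrence with h_2 = 1 and h_i = 0 for 0 ≤ i < 2:
h_3 = 5·1 + 10·0 + 6·0 = 5
h_4 = 5·5 + 10·1 + 6·0 = 9
h_5 = 5·9 + 10·5 + 6·1 = 10
h_6 = 5·10 + 10·9 + 6·5 = 1
h_7 = 5·1 + 10·10 + 6·9 = 3
h_8 = 5·3 + 10·1 + 6·10 = 7
Continuing the recurrence:
  h_9 = 6;  h_10 = 1;  h_11 = 3;  h_12 = 9;  h_13 = 3;  h_14 = 6
  h_15 = 10;  h_16 = 11;  h_17 = 9;  h_18 = 7;  h_19 = 9;  h_20 = 0
  h_21 = 2;  h_22 = 12;  h_23 = 2;  h_24 = 12;  h_25 = 9;  h_26 = 8
  h_27 = 7;  h_28 = 0;  h_29 = 1;  h_30 = 8;  h_31 = 11;  h_32 = 11
  h_33 = 5;  h_34 = 6;  h_35 = 3;  h_36 = 1;  h_37 = 6;  h_38 = 6
  h_39 = 5;  h_40 = 4;  h_41 = 2;  h_42 = 2;  h_43 = 2;  h_44 = 3
  h_45 = 8;  h_46 = 4;  h_47 = 1;  h_48 = 2;  h_49 = 5;  h_50 = 12
  h_51 = 5;  h_52 = 6;  h_53 = 9;  h_54 = 5;  h_55 = 8;  h_56 = 1
  h_57 = 11;  h_58 = 9;  h_59 = 5;  h_60 = 12;  h_61 = 8;  h_62 = 8
  h_63 = 10;  h_64 = 9;  h_65 = 11;  h_66 = 10;  h_67 = 6;  h_68 = 1
  h_69 = 8;  h_70 = 8;  h_71 = 9;  h_72 = 4;  h_73 = 2;  h_74 = 0
  h_75 = 5;  h_76 = 11;  h_77 = 1;  h_78 = 2;  h_79 = 8;  h_80 = 1
  h_81 = 6;  h_82 = 10;  h_83 = 12;  h_84 = 1;  h_85 = 3;  h_86 = 6
  h_87 = 1;  h_88 = 5;  h_89 = 6;  h_90 = 8;  h_91 = 0;  h_92 = 12
  h_93 = 4;  h_94 = 10;  h_95 = 6;  h_96 = 11;  h_97 = 6;  h_98 = 7
  h_99 = 5;  h_100 = 1;  h_101 = 6;  h_102 = 5;  h_103 = 0;  h_104 = 8
  h_105 = 5;  h_106 = 1;  h_107 = 12;  h_108 = 9;  h_109 = 2;  h_110 = 3
  h_111 = 11;  h_112 = 6;  h_113 = 2;  h_114 = 6;  h_115 = 8;  h_116 = 8
  h_117 = 0;  h_118 = 11;  h_119 = 12;  h_120 = 1;  h_121 = 9;  h_122 = 10
  h_123 = 3;  h_124 = 0;  h_125 = 12;  h_126 = 0;  h_127 = 3;  h_128 = 9
  h_129 = 10;  h_130 = 2;  h_131 = 8;  h_132 = 3;  h_133 = 3;  h_134 = 2
  h_135 = 6;  h_136 = 3;  h_137 = 9;  h_138 = 7;  h_139 = 0;  h_140 = 7
  h_141 = 12;  h_142 = 0;  h_143 = 6;  h_144 = 11;  h_145 = 11;  h_146 = 6
  h_147 = 11;  h_148 = 12;  h_149 = 11;  h_150 = 7;  h_151 = 9;  h_152 = 12
  h_153 = 10;  h_154 = 3;  h_155 = 5;  h_156 = 11;  h_157 = 6;  h_158 = 1
  h_159 = 1;  h_160 = 12;  h_161 = 11;  h_162 = 12;  h_163 = 8;  h_164 = 5
  h_165 = 8;  h_166 = 8;  h_167 = 7;  h_168 = 7;  h_169 = 10;  h_170 = 6
  h_171 = 3;  h_172 = 5;  h_173 = 0;  h_174 = 3;  h_175 = 6;  h_176 = 8
  h_177 = 1;  h_178 = 4;  h_179 = 0;  h_180 = 7;  h_181 = 7;  h_182 = 1
  h_183 = 0;  h_184 = 0;  h_185 = 6;  h_186 = 4;  h_187 = 2;  h_188 = 8
  h_189 = 6;  h_190 = 5;  h_191 = 3;  h_192 = 10;  h_193 = 6;  h_194 = 5
  h_195 = 2;  h_196 = 5;  h_197 = 10;  h_198 = 8;  h_199 = 1;  h_200 = 2
  h_201 = 3;  h_202 = 2;  h_203 = 0;  h_204 = 12;  h_205 = 7;  h_206 = 12
  h_207 = 7;  h_208 = 2;  h_209 = 9;  h_210 = 3;  h_211 = 0;  h_212 = 6
  h_213 = 9;  h_214 = 1;  h_215 = 1;  h_216 = 4;  h_217 = 10;  h_218 = 5
  h_219 = 6;  h_220 = 10;  h_221 = 10;  h_222 = 4;  h_223 = 11;  h_224 = 12
  h_225 = 12;  h_226 = 12;  h_227 = 5;  h_228 = 9;  h_229 = 11;  h_230 = 6
  h_231 = 12;  h_232 = 4;  h_233 = 7;  h_234 = 4;  h_235 = 10;  h_236 = 2
  h_237 = 4;  h_238 = 9;  h_239 = 6;  h_240 = 1;  h_241 = 2;  h_242 = 4
  h_243 = 7;  h_244 = 9;  h_245 = 9;  h_246 = 8;  h_247 = 2;  h_248 = 1
  h_249 = 8;  h_250 = 10;  h_251 = 6;  h_252 = 9;  h_253 = 9;  h_254 = 2
  h_255 = 11;  h_256 = 12;  h_257 = 0;  h_258 = 4;  h_259 = 1;  h_260 = 6
  h_261 = 12;  h_262 = 9;  h_263 = 6;  h_264 = 10;  h_265 = 8;  h_266 = 7
  h_267 = 6;  h_268 = 5;  h_269 = 10;  h_270 = 6;  h_271 = 4;  h_272 = 10
  h_273 = 9;  h_274 = 0;  h_275 = 7;  h_276 = 11;  h_277 = 8;  h_278 = 10
  h_279 = 1;  h_280 = 10;  h_281 = 3;  h_282 = 4;  h_283 = 6;  h_284 = 10
  h_285 = 4;  h_286 = 0;  h_287 = 9;  h_288 = 4;  h_289 = 6;  h_290 = 7
  h_291 = 2;  h_292 = 12
h_293 = 5·12 + 10·2 + 6·7 = 5
h_294 = 5·5 + 10·12 + 6·2 = 1

1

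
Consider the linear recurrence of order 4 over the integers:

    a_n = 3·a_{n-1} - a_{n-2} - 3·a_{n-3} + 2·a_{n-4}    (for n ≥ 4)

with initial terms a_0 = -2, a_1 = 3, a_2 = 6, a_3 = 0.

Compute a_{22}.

a_4 = 3·0 + -1·6 + -3·3 + 2·-2 = -19
a_5 = 3·-19 + -1·0 + -3·6 + 2·3 = -69
a_6 = 3·-69 + -1·-19 + -3·0 + 2·6 = -176
a_7 = 3·-176 + -1·-69 + -3·-19 + 2·0 = -402
a_8 = 3·-402 + -1·-176 + -3·-69 + 2·-19 = -861
a_9 = 3·-861 + -1·-402 + -3·-176 + 2·-69 = -1791
a_10 = 3·-1791 + -1·-861 + -3·-402 + 2·-176 = -3658
a_11 = 3·-3658 + -1·-1791 + -3·-861 + 2·-402 = -7404
a_12 = 3·-7404 + -1·-3658 + -3·-1791 + 2·-861 = -14903
a_13 = 3·-14903 + -1·-7404 + -3·-3658 + 2·-1791 = -29913
a_14 = 3·-29913 + -1·-14903 + -3·-7404 + 2·-3658 = -59940
a_15 = 3·-59940 + -1·-29913 + -3·-14903 + 2·-7404 = -120006
a_16 = 3·-120006 + -1·-59940 + -3·-29913 + 2·-14903 = -240145
a_17 = 3·-240145 + -1·-120006 + -3·-59940 + 2·-29913 = -480435
a_18 = 3·-480435 + -1·-240145 + -3·-120006 + 2·-59940 = -961022
a_19 = 3·-961022 + -1·-480435 + -3·-240145 + 2·-120006 = -1922208
a_20 = 3·-1922208 + -1·-961022 + -3·-480435 + 2·-240145 = -3844587
a_21 = 3·-3844587 + -1·-1922208 + -3·-961022 + 2·-480435 = -7689357
a_22 = 3·-7689357 + -1·-3844587 + -3·-1922208 + 2·-961022 = -15378904

-15378904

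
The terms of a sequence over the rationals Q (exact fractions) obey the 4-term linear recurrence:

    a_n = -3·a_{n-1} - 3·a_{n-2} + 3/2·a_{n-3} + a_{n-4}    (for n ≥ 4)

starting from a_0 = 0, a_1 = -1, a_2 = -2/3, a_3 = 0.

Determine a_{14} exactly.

a_4 = -3·0 + -3·-2/3 + 3/2·-1 + 1·0 = 1/2
a_5 = -3·1/2 + -3·0 + 3/2·-2/3 + 1·-1 = -7/2
a_6 = -3·-7/2 + -3·1/2 + 3/2·0 + 1·-2/3 = 25/3
a_7 = -3·25/3 + -3·-7/2 + 3/2·1/2 + 1·0 = -55/4
a_8 = -3·-55/4 + -3·25/3 + 3/2·-7/2 + 1·1/2 = 23/2
a_9 = -3·23/2 + -3·-55/4 + 3/2·25/3 + 1·-7/2 = 63/4
a_10 = -3·63/4 + -3·23/2 + 3/2·-55/4 + 1·25/3 = -2257/24
a_11 = -3·-2257/24 + -3·63/4 + 3/2·23/2 + 1·-55/4 = 1907/8
a_12 = -3·1907/8 + -3·-2257/24 + 3/2·63/4 + 1·23/2 = -3183/8
a_13 = -3·-3183/8 + -3·1907/8 + 3/2·-2257/24 + 1·63/4 = 5651/16
a_14 = -3·5651/16 + -3·-3183/8 + 3/2·1907/8 + 1·-2257/24 = 4771/12

4771/12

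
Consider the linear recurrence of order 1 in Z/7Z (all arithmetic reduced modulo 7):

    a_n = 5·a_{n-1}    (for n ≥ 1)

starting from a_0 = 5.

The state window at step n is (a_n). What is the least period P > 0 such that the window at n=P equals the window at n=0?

n=0: window = (5)
n=1: window = (4)
n=2: window = (6)
n=3: window = (2)
n=4: window = (3)
n=5: window = (1)
n=6: window = (5)
window at n=6 equals window at n=0 → period = 6

6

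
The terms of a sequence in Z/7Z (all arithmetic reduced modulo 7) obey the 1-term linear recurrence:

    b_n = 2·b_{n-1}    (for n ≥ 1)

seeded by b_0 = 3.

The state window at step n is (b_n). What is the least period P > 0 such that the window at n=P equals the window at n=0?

n=0: window = (3)
n=1: window = (6)
n=2: window = (5)
n=3: window = (3)
window at n=3 equals window at n=0 → period = 3

3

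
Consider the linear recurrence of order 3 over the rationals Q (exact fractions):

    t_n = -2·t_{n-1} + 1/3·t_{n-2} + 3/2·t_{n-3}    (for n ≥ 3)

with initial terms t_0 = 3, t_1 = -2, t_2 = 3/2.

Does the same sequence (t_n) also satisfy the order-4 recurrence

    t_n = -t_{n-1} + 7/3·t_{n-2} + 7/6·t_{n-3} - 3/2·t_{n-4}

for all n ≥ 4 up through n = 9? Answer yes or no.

Terms t_0..t_9: 3, -2, 3/2, 5/6, -25/6, 391/36, -787/36, 2219/54, -5269/72, 82469/648
n=4: candidate gives -25/6, actual t_4 = -25/6 ✓
n=5: candidate gives 391/36, actual t_5 = 391/36 ✓
n=6: candidate gives -787/36, actual t_6 = -787/36 ✓
n=7: candidate gives 2219/54, actual t_7 = 2219/54 ✓
n=8: candidate gives -5269/72, actual t_8 = -5269/72 ✓
n=9: candidate gives 82469/648, actual t_9 = 82469/648 ✓

yes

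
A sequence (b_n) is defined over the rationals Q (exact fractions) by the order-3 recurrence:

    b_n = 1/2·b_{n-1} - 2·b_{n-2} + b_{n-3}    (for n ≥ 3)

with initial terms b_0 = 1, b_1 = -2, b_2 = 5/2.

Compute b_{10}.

16385/512

b_3 = 1/2·5/2 + -2·-2 + 1·1 = 25/4
b_4 = 1/2·25/4 + -2·5/2 + 1·-2 = -31/8
b_5 = 1/2·-31/8 + -2·25/4 + 1·5/2 = -191/16
b_6 = 1/2·-191/16 + -2·-31/8 + 1·25/4 = 257/32
b_7 = 1/2·257/32 + -2·-191/16 + 1·-31/8 = 1537/64
b_8 = 1/2·1537/64 + -2·257/32 + 1·-191/16 = -2047/128
b_9 = 1/2·-2047/128 + -2·1537/64 + 1·257/32 = -12287/256
b_10 = 1/2·-12287/256 + -2·-2047/128 + 1·1537/64 = 16385/512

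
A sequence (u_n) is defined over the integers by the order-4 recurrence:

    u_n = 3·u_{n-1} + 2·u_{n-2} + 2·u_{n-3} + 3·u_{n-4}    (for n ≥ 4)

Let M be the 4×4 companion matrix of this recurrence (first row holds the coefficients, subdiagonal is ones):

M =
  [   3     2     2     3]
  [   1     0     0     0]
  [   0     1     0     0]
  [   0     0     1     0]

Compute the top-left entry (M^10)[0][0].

(M^10)[0][0] is the top entry after applying M 10 times to the unit state (1, 0, 0, 0). Equivalently it is h_{13} for the auxiliary sequence (h_n) obeying the same recurrence with h_3 = 1 and h_i = 0 for 0 ≤ i < 3:
h_4 = 3·1 + 2·0 + 2·0 + 3·0 = 3
h_5 = 3·3 + 2·1 + 2·0 + 3·0 = 11
h_6 = 3·11 + 2·3 + 2·1 + 3·0 = 41
h_7 = 3·41 + 2·11 + 2·3 + 3·1 = 154
h_8 = 3·154 + 2·41 + 2·11 + 3·3 = 575
h_9 = 3·575 + 2·154 + 2·41 + 3·11 = 2148
h_10 = 3·2148 + 2·575 + 2·154 + 3·41 = 8025
h_11 = 3·8025 + 2·2148 + 2·575 + 3·154 = 29983
h_12 = 3·29983 + 2·8025 + 2·2148 + 3·575 = 112020
h_13 = 3·112020 + 2·29983 + 2·8025 + 3·2148 = 418520

418520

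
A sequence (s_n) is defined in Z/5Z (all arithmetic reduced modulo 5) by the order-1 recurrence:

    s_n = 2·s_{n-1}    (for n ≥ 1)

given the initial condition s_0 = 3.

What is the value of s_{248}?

3

s_1 = 2·3 = 1
s_2 = 2·1 = 2
s_3 = 2·2 = 4
s_4 = 2·4 = 3
(s_4) = (3) = (s_0), so the sequence has period 4.
248 ≡ 0 (mod 4), hence s_248 = s_0 = 3.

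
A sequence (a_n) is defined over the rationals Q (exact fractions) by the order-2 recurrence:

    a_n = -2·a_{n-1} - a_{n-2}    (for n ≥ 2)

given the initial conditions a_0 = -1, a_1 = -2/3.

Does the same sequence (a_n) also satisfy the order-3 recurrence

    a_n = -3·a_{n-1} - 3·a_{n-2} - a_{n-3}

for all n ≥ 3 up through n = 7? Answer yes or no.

yes

Terms a_0..a_7: -1, -2/3, 7/3, -4, 17/3, -22/3, 9, -32/3
n=3: candidate gives -4, actual a_3 = -4 ✓
n=4: candidate gives 17/3, actual a_4 = 17/3 ✓
n=5: candidate gives -22/3, actual a_5 = -22/3 ✓
n=6: candidate gives 9, actual a_6 = 9 ✓
n=7: candidate gives -32/3, actual a_7 = -32/3 ✓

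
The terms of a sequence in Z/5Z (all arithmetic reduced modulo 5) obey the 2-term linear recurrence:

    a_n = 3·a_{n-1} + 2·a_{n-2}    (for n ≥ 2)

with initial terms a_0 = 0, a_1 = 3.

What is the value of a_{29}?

a_2 = 3·3 + 2·0 = 4
a_3 = 3·4 + 2·3 = 3
a_4 = 3·3 + 2·4 = 2
a_5 = 3·2 + 2·3 = 2
a_6 = 3·2 + 2·2 = 0
a_7 = 3·0 + 2·2 = 4
a_8 = 3·4 + 2·0 = 2
a_9 = 3·2 + 2·4 = 4
a_10 = 3·4 + 2·2 = 1
a_11 = 3·1 + 2·4 = 1
a_12 = 3·1 + 2·1 = 0
a_13 = 3·0 + 2·1 = 2
a_14 = 3·2 + 2·0 = 1
a_15 = 3·1 + 2·2 = 2
a_16 = 3·2 + 2·1 = 3
a_17 = 3·3 + 2·2 = 3
a_18 = 3·3 + 2·3 = 0
a_19 = 3·0 + 2·3 = 1
a_20 = 3·1 + 2·0 = 3
a_21 = 3·3 + 2·1 = 1
a_22 = 3·1 + 2·3 = 4
a_23 = 3·4 + 2·1 = 4
a_24 = 3·4 + 2·4 = 0
a_25 = 3·0 + 2·4 = 3
a_26 = 3·3 + 2·0 = 4
a_27 = 3·4 + 2·3 = 3
a_28 = 3·3 + 2·4 = 2
a_29 = 3·2 + 2·3 = 2

2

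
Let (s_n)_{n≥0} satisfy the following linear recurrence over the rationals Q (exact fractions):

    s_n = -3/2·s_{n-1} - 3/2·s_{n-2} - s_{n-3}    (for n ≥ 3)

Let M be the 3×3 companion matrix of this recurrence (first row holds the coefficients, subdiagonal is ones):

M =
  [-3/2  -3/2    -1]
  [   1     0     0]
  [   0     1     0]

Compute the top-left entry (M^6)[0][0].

(M^6)[0][0] is the top entry after applying M 6 times to the unit state (1, 0, 0). Equivalently it is h_{8} for the auxiliary sequence (h_n) obeying the same recurrence with h_2 = 1 and h_i = 0 for 0 ≤ i < 2:
h_3 = -3/2·1 + -3/2·0 + -1·0 = -3/2
h_4 = -3/2·-3/2 + -3/2·1 + -1·0 = 3/4
h_5 = -3/2·3/4 + -3/2·-3/2 + -1·1 = 1/8
h_6 = -3/2·1/8 + -3/2·3/4 + -1·-3/2 = 3/16
h_7 = -3/2·3/16 + -3/2·1/8 + -1·3/4 = -39/32
h_8 = -3/2·-39/32 + -3/2·3/16 + -1·1/8 = 91/64

91/64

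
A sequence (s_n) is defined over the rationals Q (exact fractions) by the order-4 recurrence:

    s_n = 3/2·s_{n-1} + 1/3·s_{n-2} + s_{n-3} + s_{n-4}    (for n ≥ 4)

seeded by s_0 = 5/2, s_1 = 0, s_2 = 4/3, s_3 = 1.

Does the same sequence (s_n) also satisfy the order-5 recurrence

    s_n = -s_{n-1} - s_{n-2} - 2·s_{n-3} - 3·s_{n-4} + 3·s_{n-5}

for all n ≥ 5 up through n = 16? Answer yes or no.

no

Terms s_0..s_16: 5/2, 0, 4/3, 1, 40/9, 25/3, 881/54, 1177/36, 43583/648, 58939/432, 2146781/7776, 2900689/5184, 105912503/93312, 143176723/62208, 5225106821/1119744, 7062812953/746496, 257773949615/13436928
n=5: candidate gives -11/18, actual s_5 = 25/3 ✗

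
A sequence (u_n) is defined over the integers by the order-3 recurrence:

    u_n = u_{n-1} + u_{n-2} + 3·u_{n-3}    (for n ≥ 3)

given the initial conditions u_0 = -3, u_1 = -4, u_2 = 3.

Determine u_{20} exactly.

u_3 = 1·3 + 1·-4 + 3·-3 = -10
u_4 = 1·-10 + 1·3 + 3·-4 = -19
u_5 = 1·-19 + 1·-10 + 3·3 = -20
u_6 = 1·-20 + 1·-19 + 3·-10 = -69
u_7 = 1·-69 + 1·-20 + 3·-19 = -146
u_8 = 1·-146 + 1·-69 + 3·-20 = -275
u_9 = 1·-275 + 1·-146 + 3·-69 = -628
u_10 = 1·-628 + 1·-275 + 3·-146 = -1341
u_11 = 1·-1341 + 1·-628 + 3·-275 = -2794
u_12 = 1·-2794 + 1·-1341 + 3·-628 = -6019
u_13 = 1·-6019 + 1·-2794 + 3·-1341 = -12836
u_14 = 1·-12836 + 1·-6019 + 3·-2794 = -27237
u_15 = 1·-27237 + 1·-12836 + 3·-6019 = -58130
u_16 = 1·-58130 + 1·-27237 + 3·-12836 = -123875
u_17 = 1·-123875 + 1·-58130 + 3·-27237 = -263716
u_18 = 1·-263716 + 1·-123875 + 3·-58130 = -561981
u_19 = 1·-561981 + 1·-263716 + 3·-123875 = -1197322
u_20 = 1·-1197322 + 1·-561981 + 3·-263716 = -2550451

-2550451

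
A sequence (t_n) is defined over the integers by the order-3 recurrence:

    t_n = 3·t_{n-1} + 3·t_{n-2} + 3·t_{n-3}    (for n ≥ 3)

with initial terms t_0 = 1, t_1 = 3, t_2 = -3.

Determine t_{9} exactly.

7155

t_3 = 3·-3 + 3·3 + 3·1 = 3
t_4 = 3·3 + 3·-3 + 3·3 = 9
t_5 = 3·9 + 3·3 + 3·-3 = 27
t_6 = 3·27 + 3·9 + 3·3 = 117
t_7 = 3·117 + 3·27 + 3·9 = 459
t_8 = 3·459 + 3·117 + 3·27 = 1809
t_9 = 3·1809 + 3·459 + 3·117 = 7155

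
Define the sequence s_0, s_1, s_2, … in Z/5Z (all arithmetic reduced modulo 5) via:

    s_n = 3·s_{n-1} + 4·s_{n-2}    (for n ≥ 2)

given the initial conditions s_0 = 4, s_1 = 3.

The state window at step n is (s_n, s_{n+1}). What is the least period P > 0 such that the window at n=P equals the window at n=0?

10

n=0: window = (4, 3)
n=1: window = (3, 0)
n=2: window = (0, 2)
n=3: window = (2, 1)
n=4: window = (1, 1)
n=5: window = (1, 2)
n=6: window = (2, 0)
n=7: window = (0, 3)
n=8: window = (3, 4)
n=9: window = (4, 4)
n=10: window = (4, 3)
window at n=10 equals window at n=0 → period = 10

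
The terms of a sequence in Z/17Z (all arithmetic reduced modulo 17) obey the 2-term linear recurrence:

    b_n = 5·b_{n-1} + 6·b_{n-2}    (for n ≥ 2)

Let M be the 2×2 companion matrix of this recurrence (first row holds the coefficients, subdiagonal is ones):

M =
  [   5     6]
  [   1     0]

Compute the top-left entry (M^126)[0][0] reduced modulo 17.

(M^126)[0][0] is the top entry after applying M 126 times to the unit state (1, 0). Equivalently it is h_{127} for the auxiliary sequence (h_n) obeying the same recurrence with h_1 = 1 and h_i = 0 for 0 ≤ i < 1:
h_2 = 5·1 + 6·0 = 5
h_3 = 5·5 + 6·1 = 14
h_4 = 5·14 + 6·5 = 15
h_5 = 5·15 + 6·14 = 6
h_6 = 5·6 + 6·15 = 1
h_7 = 5·1 + 6·6 = 7
h_8 = 5·7 + 6·1 = 7
h_9 = 5·7 + 6·7 = 9
h_10 = 5·9 + 6·7 = 2
h_11 = 5·2 + 6·9 = 13
h_12 = 5·13 + 6·2 = 9
h_13 = 5·9 + 6·13 = 4
h_14 = 5·4 + 6·9 = 6
h_15 = 5·6 + 6·4 = 3
h_16 = 5·3 + 6·6 = 0
h_17 = 5·0 + 6·3 = 1
(h_16, h_17) = (0, 1) = (h_0, h_1), so the sequence has period 16.
127 ≡ 15 (mod 16), hence h_127 = h_15 = 3.

3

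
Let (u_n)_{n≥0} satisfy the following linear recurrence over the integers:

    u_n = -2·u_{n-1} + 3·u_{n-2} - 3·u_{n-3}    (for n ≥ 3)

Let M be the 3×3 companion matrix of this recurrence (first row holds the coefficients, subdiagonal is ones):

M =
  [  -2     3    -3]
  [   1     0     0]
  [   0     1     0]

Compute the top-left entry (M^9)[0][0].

-25385

(M^9)[0][0] is the top entry after applying M 9 times to the unit state (1, 0, 0). Equivalently it is h_{11} for the auxiliary sequence (h_n) obeying the same recurrence with h_2 = 1 and h_i = 0 for 0 ≤ i < 2:
h_3 = -2·1 + 3·0 + -3·0 = -2
h_4 = -2·-2 + 3·1 + -3·0 = 7
h_5 = -2·7 + 3·-2 + -3·1 = -23
h_6 = -2·-23 + 3·7 + -3·-2 = 73
h_7 = -2·73 + 3·-23 + -3·7 = -236
h_8 = -2·-236 + 3·73 + -3·-23 = 760
h_9 = -2·760 + 3·-236 + -3·73 = -2447
h_10 = -2·-2447 + 3·760 + -3·-236 = 7882
h_11 = -2·7882 + 3·-2447 + -3·760 = -25385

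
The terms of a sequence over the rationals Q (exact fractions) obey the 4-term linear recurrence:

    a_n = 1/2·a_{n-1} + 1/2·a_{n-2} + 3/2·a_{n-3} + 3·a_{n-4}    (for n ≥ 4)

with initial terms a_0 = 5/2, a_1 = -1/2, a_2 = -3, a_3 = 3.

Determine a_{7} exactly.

a_4 = 1/2·3 + 1/2·-3 + 3/2·-1/2 + 3·5/2 = 27/4
a_5 = 1/2·27/4 + 1/2·3 + 3/2·-3 + 3·-1/2 = -9/8
a_6 = 1/2·-9/8 + 1/2·27/4 + 3/2·3 + 3·-3 = -27/16
a_7 = 1/2·-27/16 + 1/2·-9/8 + 3/2·27/4 + 3·3 = 567/32

567/32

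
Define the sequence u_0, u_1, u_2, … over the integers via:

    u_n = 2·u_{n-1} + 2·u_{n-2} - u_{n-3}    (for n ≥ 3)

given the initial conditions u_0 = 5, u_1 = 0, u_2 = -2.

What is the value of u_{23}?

u_3 = 2·-2 + 2·0 + -1·5 = -9
u_4 = 2·-9 + 2·-2 + -1·0 = -22
u_5 = 2·-22 + 2·-9 + -1·-2 = -60
u_6 = 2·-60 + 2·-22 + -1·-9 = -155
u_7 = 2·-155 + 2·-60 + -1·-22 = -408
u_8 = 2·-408 + 2·-155 + -1·-60 = -1066
u_9 = 2·-1066 + 2·-408 + -1·-155 = -2793
u_10 = 2·-2793 + 2·-1066 + -1·-408 = -7310
u_11 = 2·-7310 + 2·-2793 + -1·-1066 = -19140
u_12 = 2·-19140 + 2·-7310 + -1·-2793 = -50107
u_13 = 2·-50107 + 2·-19140 + -1·-7310 = -131184
u_14 = 2·-131184 + 2·-50107 + -1·-19140 = -343442
u_15 = 2·-343442 + 2·-131184 + -1·-50107 = -899145
u_16 = 2·-899145 + 2·-343442 + -1·-131184 = -2353990
u_17 = 2·-2353990 + 2·-899145 + -1·-343442 = -6162828
u_18 = 2·-6162828 + 2·-2353990 + -1·-899145 = -16134491
u_19 = 2·-16134491 + 2·-6162828 + -1·-2353990 = -42240648
u_20 = 2·-42240648 + 2·-16134491 + -1·-6162828 = -110587450
u_21 = 2·-110587450 + 2·-42240648 + -1·-16134491 = -289521705
u_22 = 2·-289521705 + 2·-110587450 + -1·-42240648 = -757977662
u_23 = 2·-757977662 + 2·-289521705 + -1·-110587450 = -1984411284

-1984411284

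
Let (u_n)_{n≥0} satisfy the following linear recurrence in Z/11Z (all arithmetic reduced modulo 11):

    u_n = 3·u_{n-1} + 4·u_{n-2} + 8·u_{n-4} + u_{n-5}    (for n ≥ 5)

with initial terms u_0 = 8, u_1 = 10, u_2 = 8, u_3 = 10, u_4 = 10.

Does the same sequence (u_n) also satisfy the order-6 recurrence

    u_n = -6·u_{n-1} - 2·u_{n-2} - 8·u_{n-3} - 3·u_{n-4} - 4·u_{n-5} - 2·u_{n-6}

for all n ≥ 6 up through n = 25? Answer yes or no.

Terms u_0..u_25: 8, 10, 8, 10, 10, 4, 5, 9, 5, 5, 2, 4, 3, 4, 1, 9, 4, 6, 2, 4, 6, 9, 7, 3, 1, 5
n=6: candidate gives 5, actual u_6 = 5 ✓
n=7: candidate gives 9, actual u_7 = 9 ✓
n=8: candidate gives 5, actual u_8 = 5 ✓
n=9: candidate gives 5, actual u_9 = 5 ✓
n=10: candidate gives 2, actual u_10 = 2 ✓
n=11: candidate gives 4, actual u_11 = 4 ✓
n=12: candidate gives 3, actual u_12 = 3 ✓
n=13: candidate gives 4, actual u_13 = 4 ✓
n=14: candidate gives 1, actual u_14 = 1 ✓
n=15: candidate gives 9, actual u_15 = 9 ✓
n=16: candidate gives 4, actual u_16 = 4 ✓
n=17: candidate gives 6, actual u_17 = 6 ✓
n=18: candidate gives 2, actual u_18 = 2 ✓
n=19: candidate gives 4, actual u_19 = 4 ✓
n=20: candidate gives 6, actual u_20 = 6 ✓
n=21: candidate gives 9, actual u_21 = 9 ✓
n=22: candidate gives 7, actual u_22 = 7 ✓
n=23: candidate gives 3, actual u_23 = 3 ✓
n=24: candidate gives 1, actual u_24 = 1 ✓
n=25: candidate gives 5, actual u_25 = 5 ✓

yes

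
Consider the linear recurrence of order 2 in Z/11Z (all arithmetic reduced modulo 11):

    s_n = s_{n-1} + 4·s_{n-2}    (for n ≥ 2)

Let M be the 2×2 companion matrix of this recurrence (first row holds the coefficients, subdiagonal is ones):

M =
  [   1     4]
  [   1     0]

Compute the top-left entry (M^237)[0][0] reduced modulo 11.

2

(M^237)[0][0] is the top entry after applying M 237 times to the unit state (1, 0). Equivalently it is h_{238} for the auxiliary sequence (h_n) obeying the same recurrence with h_1 = 1 and h_i = 0 for 0 ≤ i < 1:
h_2 = 1·1 + 4·0 = 1
h_3 = 1·1 + 4·1 = 5
h_4 = 1·5 + 4·1 = 9
h_5 = 1·9 + 4·5 = 7
h_6 = 1·7 + 4·9 = 10
h_7 = 1·10 + 4·7 = 5
Continuing the recurrence:
  h_8 = 1;  h_9 = 10;  h_10 = 3;  h_11 = 10;  h_12 = 0;  h_13 = 7
  h_14 = 7;  h_15 = 2;  h_16 = 8;  h_17 = 5;  h_18 = 4;  h_19 = 2
  h_20 = 7;  h_21 = 4;  h_22 = 10;  h_23 = 4;  h_24 = 0;  h_25 = 5
  h_26 = 5;  h_27 = 3;  h_28 = 1;  h_29 = 2;  h_30 = 6;  h_31 = 3
  h_32 = 5;  h_33 = 6;  h_34 = 4;  h_35 = 6;  h_36 = 0;  h_37 = 2
  h_38 = 2;  h_39 = 10;  h_40 = 7;  h_41 = 3;  h_42 = 9;  h_43 = 10
  h_44 = 2;  h_45 = 9;  h_46 = 6;  h_47 = 9;  h_48 = 0;  h_49 = 3
  h_50 = 3;  h_51 = 4;  h_52 = 5;  h_53 = 10;  h_54 = 8;  h_55 = 4
  h_56 = 3;  h_57 = 8;  h_58 = 9;  h_59 = 8;  h_60 = 0;  h_61 = 10
  h_62 = 10;  h_63 = 6;  h_64 = 2;  h_65 = 4;  h_66 = 1;  h_67 = 6
  h_68 = 10;  h_69 = 1;  h_70 = 8;  h_71 = 1;  h_72 = 0;  h_73 = 4
  h_74 = 4;  h_75 = 9;  h_76 = 3;  h_77 = 6;  h_78 = 7;  h_79 = 9
  h_80 = 4;  h_81 = 7;  h_82 = 1;  h_83 = 7;  h_84 = 0;  h_85 = 6
  h_86 = 6;  h_87 = 8;  h_88 = 10;  h_89 = 9;  h_90 = 5;  h_91 = 8
  h_92 = 6;  h_93 = 5;  h_94 = 7;  h_95 = 5;  h_96 = 0;  h_97 = 9
  h_98 = 9;  h_99 = 1;  h_100 = 4;  h_101 = 8;  h_102 = 2;  h_103 = 1
  h_104 = 9;  h_105 = 2;  h_106 = 5;  h_107 = 2;  h_108 = 0;  h_109 = 8
  h_110 = 8;  h_111 = 7;  h_112 = 6;  h_113 = 1;  h_114 = 3;  h_115 = 7
  h_116 = 8;  h_117 = 3;  h_118 = 2;  h_119 = 3;  h_120 = 0;  h_121 = 1
  h_122 = 1;  h_123 = 5;  h_124 = 9;  h_125 = 7;  h_126 = 10;  h_127 = 5
  h_128 = 1;  h_129 = 10;  h_130 = 3;  h_131 = 10;  h_132 = 0;  h_133 = 7
  h_134 = 7;  h_135 = 2;  h_136 = 8;  h_137 = 5;  h_138 = 4;  h_139 = 2
  h_140 = 7;  h_141 = 4;  h_142 = 10;  h_143 = 4;  h_144 = 0;  h_145 = 5
  h_146 = 5;  h_147 = 3;  h_148 = 1;  h_149 = 2;  h_150 = 6;  h_151 = 3
  h_152 = 5;  h_153 = 6;  h_154 = 4;  h_155 = 6;  h_156 = 0;  h_157 = 2
  h_158 = 2;  h_159 = 10;  h_160 = 7;  h_161 = 3;  h_162 = 9;  h_163 = 10
  h_164 = 2;  h_165 = 9;  h_166 = 6;  h_167 = 9;  h_168 = 0;  h_169 = 3
  h_170 = 3;  h_171 = 4;  h_172 = 5;  h_173 = 10;  h_174 = 8;  h_175 = 4
  h_176 = 3;  h_177 = 8;  h_178 = 9;  h_179 = 8;  h_180 = 0;  h_181 = 10
  h_182 = 10;  h_183 = 6;  h_184 = 2;  h_185 = 4;  h_186 = 1;  h_187 = 6
  h_188 = 10;  h_189 = 1;  h_190 = 8;  h_191 = 1;  h_192 = 0;  h_193 = 4
  h_194 = 4;  h_195 = 9;  h_196 = 3;  h_197 = 6;  h_198 = 7;  h_199 = 9
  h_200 = 4;  h_201 = 7;  h_202 = 1;  h_203 = 7;  h_204 = 0;  h_205 = 6
  h_206 = 6;  h_207 = 8;  h_208 = 10;  h_209 = 9;  h_210 = 5;  h_211 = 8
  h_212 = 6;  h_213 = 5;  h_214 = 7;  h_215 = 5;  h_216 = 0;  h_217 = 9
  h_218 = 9;  h_219 = 1;  h_220 = 4;  h_221 = 8;  h_222 = 2;  h_223 = 1
  h_224 = 9;  h_225 = 2;  h_226 = 5;  h_227 = 2;  h_228 = 0;  h_229 = 8
  h_230 = 8;  h_231 = 7;  h_232 = 6;  h_233 = 1;  h_234 = 3;  h_235 = 7
  h_236 = 8
h_237 = 1·8 + 4·7 = 3
h_238 = 1·3 + 4·8 = 2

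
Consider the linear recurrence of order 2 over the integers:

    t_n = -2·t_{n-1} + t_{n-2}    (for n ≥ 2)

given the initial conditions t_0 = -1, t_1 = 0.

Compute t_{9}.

t_2 = -2·0 + 1·-1 = -1
t_3 = -2·-1 + 1·0 = 2
t_4 = -2·2 + 1·-1 = -5
t_5 = -2·-5 + 1·2 = 12
t_6 = -2·12 + 1·-5 = -29
t_7 = -2·-29 + 1·12 = 70
t_8 = -2·70 + 1·-29 = -169
t_9 = -2·-169 + 1·70 = 408

408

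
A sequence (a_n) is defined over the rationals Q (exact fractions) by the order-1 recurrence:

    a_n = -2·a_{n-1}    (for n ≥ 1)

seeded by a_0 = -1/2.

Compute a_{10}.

-512

a_1 = -2·-1/2 = 1
a_2 = -2·1 = -2
a_3 = -2·-2 = 4
a_4 = -2·4 = -8
a_5 = -2·-8 = 16
a_6 = -2·16 = -32
a_7 = -2·-32 = 64
a_8 = -2·64 = -128
a_9 = -2·-128 = 256
a_10 = -2·256 = -512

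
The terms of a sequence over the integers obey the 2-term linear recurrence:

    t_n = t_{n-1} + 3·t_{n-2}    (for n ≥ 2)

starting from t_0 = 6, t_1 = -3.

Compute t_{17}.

1922901

t_2 = 1·-3 + 3·6 = 15
t_3 = 1·15 + 3·-3 = 6
t_4 = 1·6 + 3·15 = 51
t_5 = 1·51 + 3·6 = 69
t_6 = 1·69 + 3·51 = 222
t_7 = 1·222 + 3·69 = 429
t_8 = 1·429 + 3·222 = 1095
t_9 = 1·1095 + 3·429 = 2382
t_10 = 1·2382 + 3·1095 = 5667
t_11 = 1·5667 + 3·2382 = 12813
t_12 = 1·12813 + 3·5667 = 29814
t_13 = 1·29814 + 3·12813 = 68253
t_14 = 1·68253 + 3·29814 = 157695
t_15 = 1·157695 + 3·68253 = 362454
t_16 = 1·362454 + 3·157695 = 835539
t_17 = 1·835539 + 3·362454 = 1922901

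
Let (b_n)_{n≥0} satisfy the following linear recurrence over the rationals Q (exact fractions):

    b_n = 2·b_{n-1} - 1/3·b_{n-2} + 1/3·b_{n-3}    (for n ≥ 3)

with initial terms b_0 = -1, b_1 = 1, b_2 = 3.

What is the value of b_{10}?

13444/27

b_3 = 2·3 + -1/3·1 + 1/3·-1 = 16/3
b_4 = 2·16/3 + -1/3·3 + 1/3·1 = 10
b_5 = 2·10 + -1/3·16/3 + 1/3·3 = 173/9
b_6 = 2·173/9 + -1/3·10 + 1/3·16/3 = 332/9
b_7 = 2·332/9 + -1/3·173/9 + 1/3·10 = 1909/27
b_8 = 2·1909/27 + -1/3·332/9 + 1/3·173/9 = 3659/27
b_9 = 2·3659/27 + -1/3·1909/27 + 1/3·332/9 = 21041/81
b_10 = 2·21041/81 + -1/3·3659/27 + 1/3·1909/27 = 13444/27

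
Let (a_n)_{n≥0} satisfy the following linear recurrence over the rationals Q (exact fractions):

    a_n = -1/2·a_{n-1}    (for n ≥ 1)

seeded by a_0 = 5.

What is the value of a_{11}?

a_1 = -1/2·5 = -5/2
a_2 = -1/2·-5/2 = 5/4
a_3 = -1/2·5/4 = -5/8
a_4 = -1/2·-5/8 = 5/16
a_5 = -1/2·5/16 = -5/32
a_6 = -1/2·-5/32 = 5/64
a_7 = -1/2·5/64 = -5/128
a_8 = -1/2·-5/128 = 5/256
a_9 = -1/2·5/256 = -5/512
a_10 = -1/2·-5/512 = 5/1024
a_11 = -1/2·5/1024 = -5/2048

-5/2048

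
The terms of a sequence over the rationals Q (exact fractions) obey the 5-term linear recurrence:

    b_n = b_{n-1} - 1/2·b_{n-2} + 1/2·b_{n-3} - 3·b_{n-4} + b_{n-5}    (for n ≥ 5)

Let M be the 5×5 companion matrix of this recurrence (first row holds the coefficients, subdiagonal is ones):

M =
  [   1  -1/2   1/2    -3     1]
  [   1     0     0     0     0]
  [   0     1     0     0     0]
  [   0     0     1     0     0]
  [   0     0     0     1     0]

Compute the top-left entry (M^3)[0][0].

1/2

(M^3)[0][0] is the top entry after applying M 3 times to the unit state (1, 0, 0, 0, 0). Equivalently it is h_{7} for the auxiliary sequence (h_n) obeying the same recurrence with h_4 = 1 and h_i = 0 for 0 ≤ i < 4:
h_5 = 1·1 + -1/2·0 + 1/2·0 + -3·0 + 1·0 = 1
h_6 = 1·1 + -1/2·1 + 1/2·0 + -3·0 + 1·0 = 1/2
h_7 = 1·1/2 + -1/2·1 + 1/2·1 + -3·0 + 1·0 = 1/2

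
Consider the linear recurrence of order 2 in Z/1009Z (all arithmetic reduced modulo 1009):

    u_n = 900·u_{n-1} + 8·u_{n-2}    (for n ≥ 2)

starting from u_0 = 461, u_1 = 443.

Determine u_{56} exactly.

u_2 = 900·443 + 8·461 = 806
u_3 = 900·806 + 8·443 = 446
u_4 = 900·446 + 8·806 = 212
u_5 = 900·212 + 8·446 = 640
u_6 = 900·640 + 8·212 = 548
u_7 = 900·548 + 8·640 = 883
u_8 = 900·883 + 8·548 = 965
u_9 = 900·965 + 8·883 = 761
u_10 = 900·761 + 8·965 = 446
u_11 = 900·446 + 8·761 = 861
u_12 = 900·861 + 8·446 = 529
u_13 = 900·529 + 8·861 = 686
u_14 = 900·686 + 8·529 = 88
u_15 = 900·88 + 8·686 = 941
u_16 = 900·941 + 8·88 = 44
u_17 = 900·44 + 8·941 = 714
u_18 = 900·714 + 8·44 = 219
u_19 = 900·219 + 8·714 = 3
u_20 = 900·3 + 8·219 = 416
u_21 = 900·416 + 8·3 = 85
u_22 = 900·85 + 8·416 = 117
u_23 = 900·117 + 8·85 = 35
u_24 = 900·35 + 8·117 = 148
u_25 = 900·148 + 8·35 = 292
u_26 = 900·292 + 8·148 = 635
u_27 = 900·635 + 8·292 = 724
u_28 = 900·724 + 8·635 = 830
u_29 = 900·830 + 8·724 = 78
u_30 = 900·78 + 8·830 = 156
u_31 = 900·156 + 8·78 = 773
u_32 = 900·773 + 8·156 = 738
u_33 = 900·738 + 8·773 = 408
u_34 = 900·408 + 8·738 = 783
u_35 = 900·783 + 8·408 = 655
u_36 = 900·655 + 8·783 = 454
u_37 = 900·454 + 8·655 = 150
u_38 = 900·150 + 8·454 = 399
u_39 = 900·399 + 8·150 = 87
u_40 = 900·87 + 8·399 = 772
u_41 = 900·772 + 8·87 = 295
u_42 = 900·295 + 8·772 = 255
u_43 = 900·255 + 8·295 = 799
u_44 = 900·799 + 8·255 = 714
u_45 = 900·714 + 8·799 = 205
u_46 = 900·205 + 8·714 = 520
u_47 = 900·520 + 8·205 = 455
u_48 = 900·455 + 8·520 = 979
u_49 = 900·979 + 8·455 = 856
u_50 = 900·856 + 8·979 = 293
u_51 = 900·293 + 8·856 = 136
u_52 = 900·136 + 8·293 = 637
u_53 = 900·637 + 8·136 = 267
u_54 = 900·267 + 8·637 = 209
u_55 = 900·209 + 8·267 = 544
u_56 = 900·544 + 8·209 = 898

898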